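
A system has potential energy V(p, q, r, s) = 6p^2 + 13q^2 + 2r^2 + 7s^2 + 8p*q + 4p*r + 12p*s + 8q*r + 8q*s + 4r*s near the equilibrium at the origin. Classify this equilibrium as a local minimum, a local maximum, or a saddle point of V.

The Hessian at the origin is H = [[12, 8, 4, 12], [8, 26, 8, 8], [4, 8, 4, 4], [12, 8, 4, 14]].
An LDLᵀ factorisation of H has diagonal entries 12, 62/3, 40/31, 2.
Counting signs: 4 positive.
H is positive definite, so the origin is a strict local minimum.

local minimum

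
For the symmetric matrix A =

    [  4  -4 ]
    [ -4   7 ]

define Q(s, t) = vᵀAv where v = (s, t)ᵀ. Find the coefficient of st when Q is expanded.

-8

The coefficient of st is A[1,2] + A[2,1] = 2·(-4) = -8.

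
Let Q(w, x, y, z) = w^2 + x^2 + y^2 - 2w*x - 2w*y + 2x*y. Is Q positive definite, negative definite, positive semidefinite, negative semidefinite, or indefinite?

Write A = [[1, -1, -1, 0], [-1, 1, 1, 0], [-1, 1, 1, 0], [0, 0, 0, 0]].
Applying the same elementary operations to the rows and columns of A produces a congruent diagonal matrix with entries 1, 0, 0, 0.
That gives 1 positive, 3 zero pivots.
Hence Q is positive semidefinite.

positive semidefinite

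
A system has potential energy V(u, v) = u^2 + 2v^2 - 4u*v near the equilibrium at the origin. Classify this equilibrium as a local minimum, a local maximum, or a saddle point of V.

saddle point

The Hessian at the origin is H = [[2, -4], [-4, 4]].
det H = 2·4 − (-4)² = -8 < 0, so H is indefinite.
Therefore the origin is a saddle point.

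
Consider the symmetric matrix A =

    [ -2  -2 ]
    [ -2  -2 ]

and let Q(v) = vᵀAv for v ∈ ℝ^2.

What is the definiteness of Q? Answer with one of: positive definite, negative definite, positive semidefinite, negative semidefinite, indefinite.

Symmetric row and column elimination reduces A to a congruent diagonal form with pivots -2, 0.
So there are 1 negative, 1 zero pivots.
Hence Q is negative semidefinite.

negative semidefinite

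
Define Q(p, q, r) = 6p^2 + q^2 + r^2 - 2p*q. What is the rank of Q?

The associated matrix is A = [[6, -1, 0], [-1, 1, 0], [0, 0, 1]].
Symmetric row and column elimination reduces A to a congruent diagonal form with pivots 6, 5/6, 1.
That gives 3 positive pivots.
The rank is the number of nonzero pivots: 3.

3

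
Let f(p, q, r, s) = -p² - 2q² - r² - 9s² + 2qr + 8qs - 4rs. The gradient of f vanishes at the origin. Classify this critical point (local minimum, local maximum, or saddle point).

The Hessian at the origin is H = [[-2, 0, 0, 0], [0, -4, 2, 8], [0, 2, -2, -4], [0, 8, -4, -18]].
An LDLᵀ factorisation of H has diagonal entries -2, -4, -1, -2.
That gives 4 negative pivots.
H is negative definite, so the origin is a strict local maximum.

local maximum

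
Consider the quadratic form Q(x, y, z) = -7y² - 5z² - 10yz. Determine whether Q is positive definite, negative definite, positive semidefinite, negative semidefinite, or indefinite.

The symmetric matrix is A = [[0, 0, 0], [0, -7, -5], [0, -5, -5]].
Congruent diagonalization of A (simultaneous row and column reduction) yields pivots 0, -7, -10/7.
That gives 2 negative, 1 zero pivots.
Hence Q is negative semidefinite.

negative semidefinite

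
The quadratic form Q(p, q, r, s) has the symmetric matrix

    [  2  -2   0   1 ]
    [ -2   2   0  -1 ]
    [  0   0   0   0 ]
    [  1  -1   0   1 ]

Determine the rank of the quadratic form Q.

Symmetric row and column elimination reduces A to a congruent diagonal form with pivots 2, 0, 0, 1/2.
That gives 2 positive, 2 zero pivots.
The rank is the number of nonzero pivots: 2.

2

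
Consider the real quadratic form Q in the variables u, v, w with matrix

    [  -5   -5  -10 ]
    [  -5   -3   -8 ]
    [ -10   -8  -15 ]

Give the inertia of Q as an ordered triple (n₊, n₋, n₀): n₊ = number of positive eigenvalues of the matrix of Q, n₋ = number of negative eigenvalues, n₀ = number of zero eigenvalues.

Row-reducing A symmetrically gives the diagonal entries -5, 2, 3.
Counting signs: 2 positive, 1 negative.

(2, 1, 0)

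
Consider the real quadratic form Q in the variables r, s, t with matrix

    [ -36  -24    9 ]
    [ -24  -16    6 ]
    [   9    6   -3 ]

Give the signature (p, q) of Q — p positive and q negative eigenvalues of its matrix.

(0, 2)

Applying the same elementary operations to the rows and columns of A produces a congruent diagonal matrix with entries -36, 0, -3/4.
That gives 2 negative, 1 zero pivots.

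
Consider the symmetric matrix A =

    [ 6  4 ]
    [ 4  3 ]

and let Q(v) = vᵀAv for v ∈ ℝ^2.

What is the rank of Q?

2

Symmetric row and column elimination reduces A to a congruent diagonal form with pivots 6, 1/3.
That gives 2 positive pivots.
The rank is the number of nonzero pivots: 2.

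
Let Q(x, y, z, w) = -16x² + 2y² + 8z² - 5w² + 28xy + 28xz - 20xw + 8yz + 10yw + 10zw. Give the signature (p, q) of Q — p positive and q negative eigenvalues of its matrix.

The associated matrix is A = [[-16, 14, 14, -10], [14, 2, 4, 5], [14, 4, 8, 5], [-10, 5, 5, -5]].
Row-reducing A symmetrically gives the diagonal entries -16, 57/4, 98/57, 5/49.
That gives 3 positive, 1 negative pivots.

(3, 1)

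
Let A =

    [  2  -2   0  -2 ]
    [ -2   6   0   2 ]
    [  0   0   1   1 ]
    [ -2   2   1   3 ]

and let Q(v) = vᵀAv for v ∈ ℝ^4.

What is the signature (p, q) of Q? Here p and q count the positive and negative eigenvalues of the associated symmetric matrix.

Applying the same elementary operations to the rows and columns of A produces a congruent diagonal matrix with entries 2, 4, 1, 0.
That gives 3 positive, 1 zero pivots.

(3, 0)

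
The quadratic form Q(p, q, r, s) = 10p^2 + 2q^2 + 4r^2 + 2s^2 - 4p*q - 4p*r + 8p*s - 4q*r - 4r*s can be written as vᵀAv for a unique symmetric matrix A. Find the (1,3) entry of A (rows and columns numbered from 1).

-2

The coefficient of p·r in Q is -4. For a symmetric A this equals A[1,3] + A[3,1] = 2·A[1,3].
So A[1,3] = -4/2 = -2.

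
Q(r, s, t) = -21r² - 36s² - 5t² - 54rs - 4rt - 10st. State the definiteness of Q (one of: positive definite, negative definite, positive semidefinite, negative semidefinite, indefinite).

negative definite

The symmetric matrix of Q is A = [[-21, -27, -2], [-27, -36, -5], [-2, -5, -5]].
Leading principal minors: Δ_1 = -21, Δ_2 = 27, Δ_3 = -6.
The signs alternate starting with Δ_1 < 0, so by Sylvester's criterion Q is negative definite.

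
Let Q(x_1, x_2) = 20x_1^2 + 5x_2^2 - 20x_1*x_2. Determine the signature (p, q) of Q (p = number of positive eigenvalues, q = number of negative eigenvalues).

(1, 0)

The symmetric matrix is A = [[20, -10], [-10, 5]].
Congruent diagonalization of A (simultaneous row and column reduction) yields pivots 20, 0.
So there are 1 positive, 1 zero pivots.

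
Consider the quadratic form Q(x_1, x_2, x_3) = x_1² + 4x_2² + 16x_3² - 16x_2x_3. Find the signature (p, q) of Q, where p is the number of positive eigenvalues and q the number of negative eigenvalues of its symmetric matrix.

(2, 0)

Write A = [[1, 0, 0], [0, 4, -8], [0, -8, 16]].
Symmetric row and column elimination reduces A to a congruent diagonal form with pivots 1, 4, 0.
Counting signs: 2 positive, 1 zero.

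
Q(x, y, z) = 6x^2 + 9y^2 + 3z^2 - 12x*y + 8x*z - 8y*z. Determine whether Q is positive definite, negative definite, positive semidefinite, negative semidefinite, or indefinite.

positive definite

The symmetric matrix of Q is A = [[6, -6, 4], [-6, 9, -4], [4, -4, 3]].
Leading principal minors: Δ_1 = 6, Δ_2 = 18, Δ_3 = 6.
All leading principal minors are positive, so by Sylvester's criterion Q is positive definite.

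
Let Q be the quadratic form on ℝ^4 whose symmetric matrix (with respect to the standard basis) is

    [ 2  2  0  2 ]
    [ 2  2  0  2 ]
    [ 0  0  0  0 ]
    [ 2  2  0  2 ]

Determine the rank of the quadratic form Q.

1

Congruent diagonalization of A (simultaneous row and column reduction) yields pivots 2, 0, 0, 0.
That gives 1 positive, 3 zero pivots.
The rank is the number of nonzero pivots: 1.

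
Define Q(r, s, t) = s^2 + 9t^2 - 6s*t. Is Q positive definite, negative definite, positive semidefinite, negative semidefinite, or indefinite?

positive semidefinite

The associated matrix is A = [[0, 0, 0], [0, 1, -3], [0, -3, 9]].
Symmetric row and column elimination reduces A to a congruent diagonal form with pivots 0, 1, 0.
Counting signs: 1 positive, 2 zero.
Hence Q is positive semidefinite.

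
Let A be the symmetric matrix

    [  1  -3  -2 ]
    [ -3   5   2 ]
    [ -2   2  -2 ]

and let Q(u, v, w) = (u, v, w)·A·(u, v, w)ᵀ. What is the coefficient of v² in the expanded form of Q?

5

The coefficient of v² is the diagonal entry A[2,2] = 5.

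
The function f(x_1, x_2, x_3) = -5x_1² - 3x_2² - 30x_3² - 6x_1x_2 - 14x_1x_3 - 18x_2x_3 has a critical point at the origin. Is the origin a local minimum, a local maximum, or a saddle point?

local maximum

The Hessian at the origin is H = [[-10, -6, -14], [-6, -6, -18], [-14, -18, -60]].
Applying the same elementary operations to the rows and columns of H produces a congruent diagonal matrix with entries -10, -12/5, -2.
That gives 3 negative pivots.
H is negative definite, so the origin is a strict local maximum.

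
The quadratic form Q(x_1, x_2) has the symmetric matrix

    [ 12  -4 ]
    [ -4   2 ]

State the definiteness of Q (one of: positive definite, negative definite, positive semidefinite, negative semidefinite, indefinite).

For the 2×2 matrix [[12, -4], [-4, 2]]: det = 12·2 − (-4)² = 8, trace = 14.
det > 0 so both eigenvalues share the sign of the trace; trace = 14 > 0 ⇒ both positive.

positive definite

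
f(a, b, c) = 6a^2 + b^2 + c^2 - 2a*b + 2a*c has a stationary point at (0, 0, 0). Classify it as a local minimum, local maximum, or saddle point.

The Hessian at the origin is H = [[12, -2, 2], [-2, 2, 0], [2, 0, 2]].
Congruent diagonalization of H (simultaneous row and column reduction) yields pivots 12, 5/3, 8/5.
Counting signs: 3 positive.
H is positive definite, so the origin is a strict local minimum.

local minimum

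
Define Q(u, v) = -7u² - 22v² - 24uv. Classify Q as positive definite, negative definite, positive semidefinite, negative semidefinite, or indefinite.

negative definite

The symmetric matrix of Q is A = [[-7, -12], [-12, -22]].
Leading principal minors: Δ_1 = -7, Δ_2 = 10.
The signs alternate starting with Δ_1 < 0, so by Sylvester's criterion Q is negative definite.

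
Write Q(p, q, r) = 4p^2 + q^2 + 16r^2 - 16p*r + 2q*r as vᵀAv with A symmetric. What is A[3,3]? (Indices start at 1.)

The coefficient of r^2 in Q is 16, and that is exactly A[3,3].

16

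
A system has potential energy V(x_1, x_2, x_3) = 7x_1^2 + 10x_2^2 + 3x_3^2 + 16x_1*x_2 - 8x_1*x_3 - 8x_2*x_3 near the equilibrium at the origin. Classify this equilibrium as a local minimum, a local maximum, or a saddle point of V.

The Hessian at the origin is H = [[14, 16, -8], [16, 20, -8], [-8, -8, 6]].
An LDLᵀ factorisation of H has diagonal entries 14, 12/7, 2/3.
That gives 3 positive pivots.
H is positive definite, so the origin is a strict local minimum.

local minimum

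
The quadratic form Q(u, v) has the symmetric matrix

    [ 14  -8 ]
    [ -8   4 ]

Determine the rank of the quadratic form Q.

2

Congruent diagonalization of A (simultaneous row and column reduction) yields pivots 14, -4/7.
Counting signs: 1 positive, 1 negative.
The rank is the number of nonzero pivots: 2.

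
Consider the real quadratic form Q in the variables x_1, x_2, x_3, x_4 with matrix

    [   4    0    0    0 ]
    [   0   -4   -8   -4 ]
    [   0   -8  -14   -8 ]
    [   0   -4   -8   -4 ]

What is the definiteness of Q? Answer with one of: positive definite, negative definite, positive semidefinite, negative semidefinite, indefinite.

indefinite

Applying the same elementary operations to the rows and columns of A produces a congruent diagonal matrix with entries 4, -4, 2, 0.
So there are 2 positive, 1 negative, 1 zero pivots.
Hence Q is indefinite.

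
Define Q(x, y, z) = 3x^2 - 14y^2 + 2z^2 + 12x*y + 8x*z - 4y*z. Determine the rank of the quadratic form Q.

Write A = [[3, 6, 4], [6, -14, -2], [4, -2, 2]].
Row-reducing A symmetrically gives the diagonal entries 3, -26, 20/39.
Counting signs: 2 positive, 1 negative.
The rank is the number of nonzero pivots: 3.

3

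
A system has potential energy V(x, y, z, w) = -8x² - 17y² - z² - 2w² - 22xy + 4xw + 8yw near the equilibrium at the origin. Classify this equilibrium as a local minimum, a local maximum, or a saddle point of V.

The Hessian at the origin is H = [[-16, -22, 0, 4], [-22, -34, 0, 8], [0, 0, -2, 0], [4, 8, 0, -4]].
Applying the same elementary operations to the rows and columns of H produces a congruent diagonal matrix with entries -16, -15/4, -2, -4/3.
Counting signs: 4 negative.
H is negative definite, so the origin is a strict local maximum.

local maximum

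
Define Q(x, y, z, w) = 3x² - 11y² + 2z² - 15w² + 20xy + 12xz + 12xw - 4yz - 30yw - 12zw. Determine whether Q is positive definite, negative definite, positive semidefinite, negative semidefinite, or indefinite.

indefinite

The symmetric matrix is A = [[3, 10, 6, 6], [10, -11, -2, -15], [6, -2, 2, -6], [6, -15, -6, -15]].
Symmetric row and column elimination reduces A to a congruent diagonal form with pivots 3, -133/3, 122/133, 12/61.
That gives 3 positive, 1 negative pivots.
Hence Q is indefinite.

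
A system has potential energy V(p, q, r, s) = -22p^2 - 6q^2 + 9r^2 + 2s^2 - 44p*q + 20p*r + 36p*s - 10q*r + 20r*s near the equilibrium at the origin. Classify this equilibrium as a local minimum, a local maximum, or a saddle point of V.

The Hessian at the origin is H = [[-44, -44, 20, 36], [-44, -12, -10, 0], [20, -10, 18, 20], [36, 0, 20, 4]].
An LDLᵀ factorisation of H has diagonal entries -44, 32, -91/88, -40/91.
So there are 1 positive, 3 negative pivots.
H is indefinite, so the origin is a saddle point.

saddle point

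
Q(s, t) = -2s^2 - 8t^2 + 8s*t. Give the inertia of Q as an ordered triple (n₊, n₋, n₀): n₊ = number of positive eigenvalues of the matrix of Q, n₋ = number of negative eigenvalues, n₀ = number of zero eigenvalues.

(0, 1, 1)

The symmetric matrix is A = [[-2, 4], [4, -8]].
Congruent diagonalization of A (simultaneous row and column reduction) yields pivots -2, 0.
So there are 1 negative, 1 zero pivots.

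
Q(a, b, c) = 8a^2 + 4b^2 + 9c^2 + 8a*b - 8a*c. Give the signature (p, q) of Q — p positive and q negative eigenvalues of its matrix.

The associated matrix is A = [[8, 4, -4], [4, 4, 0], [-4, 0, 9]].
Symmetric row and column elimination reduces A to a congruent diagonal form with pivots 8, 2, 5.
That gives 3 positive pivots.

(3, 0)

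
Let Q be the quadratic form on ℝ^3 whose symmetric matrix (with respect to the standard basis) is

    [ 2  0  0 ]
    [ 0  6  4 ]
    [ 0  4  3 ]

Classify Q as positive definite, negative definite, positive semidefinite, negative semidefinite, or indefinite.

An LDLᵀ factorisation of A has diagonal entries 2, 6, 1/3.
Counting signs: 3 positive.
Hence Q is positive definite.

positive definite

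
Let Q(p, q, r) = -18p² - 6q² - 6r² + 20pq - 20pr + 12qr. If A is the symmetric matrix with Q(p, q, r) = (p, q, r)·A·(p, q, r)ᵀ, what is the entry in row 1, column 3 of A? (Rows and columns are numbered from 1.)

-10

The coefficient of p·r in Q is -20. For a symmetric A this equals A[1,3] + A[3,1] = 2·A[1,3].
So A[1,3] = -20/2 = -10.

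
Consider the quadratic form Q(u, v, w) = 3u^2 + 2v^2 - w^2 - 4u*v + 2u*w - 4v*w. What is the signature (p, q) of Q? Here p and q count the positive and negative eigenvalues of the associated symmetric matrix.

(2, 1)

The symmetric matrix is A = [[3, -2, 1], [-2, 2, -2], [1, -2, -1]].
Symmetric row and column elimination reduces A to a congruent diagonal form with pivots 3, 2/3, -4.
That gives 2 positive, 1 negative pivots.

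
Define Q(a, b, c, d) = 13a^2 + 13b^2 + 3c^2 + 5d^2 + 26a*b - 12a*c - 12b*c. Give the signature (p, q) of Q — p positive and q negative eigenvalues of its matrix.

(3, 0)

The associated matrix is A = [[13, 13, -6, 0], [13, 13, -6, 0], [-6, -6, 3, 0], [0, 0, 0, 5]].
Row-reducing A symmetrically gives the diagonal entries 13, 0, 3/13, 5.
So there are 3 positive, 1 zero pivots.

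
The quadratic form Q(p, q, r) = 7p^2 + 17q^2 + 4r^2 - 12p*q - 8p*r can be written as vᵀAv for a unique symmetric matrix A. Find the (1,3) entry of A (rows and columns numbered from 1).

The coefficient of p·r in Q is -8. For a symmetric A this equals A[1,3] + A[3,1] = 2·A[1,3].
So A[1,3] = -8/2 = -4.

-4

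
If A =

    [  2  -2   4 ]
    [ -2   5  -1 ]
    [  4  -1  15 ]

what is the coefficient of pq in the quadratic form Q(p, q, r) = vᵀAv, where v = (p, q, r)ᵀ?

The coefficient of pq is A[1,2] + A[2,1] = 2·(-2) = -4.

-4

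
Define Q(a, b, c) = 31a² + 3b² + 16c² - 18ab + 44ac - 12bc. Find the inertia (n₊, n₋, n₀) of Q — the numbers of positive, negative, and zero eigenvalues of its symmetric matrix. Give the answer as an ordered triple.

(2, 0, 1)

The associated matrix is A = [[31, -9, 22], [-9, 3, -6], [22, -6, 16]].
Symmetric row and column elimination reduces A to a congruent diagonal form with pivots 31, 12/31, 0.
Counting signs: 2 positive, 1 zero.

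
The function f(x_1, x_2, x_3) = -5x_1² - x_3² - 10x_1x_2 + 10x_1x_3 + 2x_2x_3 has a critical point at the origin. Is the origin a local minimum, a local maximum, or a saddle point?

The Hessian at the origin is H = [[-10, -10, 10], [-10, 0, 2], [10, 2, -2]].
Applying the same elementary operations to the rows and columns of H produces a congruent diagonal matrix with entries -10, 10, 8/5.
Counting signs: 2 positive, 1 negative.
H is indefinite, so the origin is a saddle point.

saddle point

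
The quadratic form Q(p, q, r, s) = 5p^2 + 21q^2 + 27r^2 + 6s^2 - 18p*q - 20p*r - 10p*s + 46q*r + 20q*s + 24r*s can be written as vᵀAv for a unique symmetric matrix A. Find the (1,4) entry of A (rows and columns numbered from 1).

The coefficient of p·s in Q is -10. For a symmetric A this equals A[1,4] + A[4,1] = 2·A[1,4].
So A[1,4] = -10/2 = -5.

-5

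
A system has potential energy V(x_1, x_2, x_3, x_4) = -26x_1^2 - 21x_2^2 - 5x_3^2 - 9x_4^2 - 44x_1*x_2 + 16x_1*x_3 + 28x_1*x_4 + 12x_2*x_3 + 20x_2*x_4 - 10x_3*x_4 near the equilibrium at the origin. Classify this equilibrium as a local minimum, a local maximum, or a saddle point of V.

The Hessian at the origin is H = [[-52, -44, 16, 28], [-44, -42, 12, 20], [16, 12, -10, -10], [28, 20, -10, -18]].
Congruent diagonalization of H (simultaneous row and column reduction) yields pivots -52, -62/13, -142/31, -4/71.
Counting signs: 4 negative.
H is negative definite, so the origin is a strict local maximum.

local maximum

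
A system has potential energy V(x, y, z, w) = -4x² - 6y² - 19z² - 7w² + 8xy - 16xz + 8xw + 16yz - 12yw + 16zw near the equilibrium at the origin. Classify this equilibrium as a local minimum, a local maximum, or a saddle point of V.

The Hessian at the origin is H = [[-8, 8, -16, 8], [8, -12, 16, -12], [-16, 16, -38, 16], [8, -12, 16, -14]].
An LDLᵀ factorisation of H has diagonal entries -8, -4, -6, -2.
That gives 4 negative pivots.
H is negative definite, so the origin is a strict local maximum.

local maximum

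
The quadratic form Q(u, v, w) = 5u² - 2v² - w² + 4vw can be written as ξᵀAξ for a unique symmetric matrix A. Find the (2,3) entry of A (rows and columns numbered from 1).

2

The coefficient of v·w in Q is 4. For a symmetric A this equals A[2,3] + A[3,2] = 2·A[2,3].
So A[2,3] = 4/2 = 2.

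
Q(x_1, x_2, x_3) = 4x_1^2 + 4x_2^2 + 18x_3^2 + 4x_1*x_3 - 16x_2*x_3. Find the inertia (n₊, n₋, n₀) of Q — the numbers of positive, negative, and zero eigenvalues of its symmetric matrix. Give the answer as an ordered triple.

(3, 0, 0)

Write A = [[4, 0, 2], [0, 4, -8], [2, -8, 18]].
Symmetric row and column elimination reduces A to a congruent diagonal form with pivots 4, 4, 1.
So there are 3 positive pivots.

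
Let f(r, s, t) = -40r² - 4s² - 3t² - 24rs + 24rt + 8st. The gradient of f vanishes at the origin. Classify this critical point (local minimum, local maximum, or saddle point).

saddle point

The Hessian at the origin is H = [[-80, -24, 24], [-24, -8, 8], [24, 8, -6]].
Row-reducing H symmetrically gives the diagonal entries -80, -4/5, 2.
Counting signs: 1 positive, 2 negative.
H is indefinite, so the origin is a saddle point.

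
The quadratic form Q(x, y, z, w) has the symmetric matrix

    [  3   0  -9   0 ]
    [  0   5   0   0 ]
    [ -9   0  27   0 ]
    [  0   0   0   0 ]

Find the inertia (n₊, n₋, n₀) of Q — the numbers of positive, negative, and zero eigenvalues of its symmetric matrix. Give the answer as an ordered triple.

(2, 0, 2)

Row-reducing A symmetrically gives the diagonal entries 3, 5, 0, 0.
That gives 2 positive, 2 zero pivots.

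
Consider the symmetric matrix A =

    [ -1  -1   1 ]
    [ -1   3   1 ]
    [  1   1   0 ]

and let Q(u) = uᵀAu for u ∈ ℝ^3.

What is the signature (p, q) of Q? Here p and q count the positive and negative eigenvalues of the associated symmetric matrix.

Applying the same elementary operations to the rows and columns of A produces a congruent diagonal matrix with entries -1, 4, 1.
That gives 2 positive, 1 negative pivots.

(2, 1)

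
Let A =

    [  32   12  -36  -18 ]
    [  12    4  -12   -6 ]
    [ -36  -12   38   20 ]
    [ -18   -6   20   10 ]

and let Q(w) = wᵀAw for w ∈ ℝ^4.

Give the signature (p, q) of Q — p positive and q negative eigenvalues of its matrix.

Row-reducing A symmetrically gives the diagonal entries 32, -1/2, 2, -1.
So there are 2 positive, 2 negative pivots.

(2, 2)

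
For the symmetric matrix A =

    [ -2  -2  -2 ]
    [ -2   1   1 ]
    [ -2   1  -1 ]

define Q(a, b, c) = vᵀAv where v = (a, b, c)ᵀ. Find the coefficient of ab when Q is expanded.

The coefficient of ab is A[1,2] + A[2,1] = 2·(-2) = -4.

-4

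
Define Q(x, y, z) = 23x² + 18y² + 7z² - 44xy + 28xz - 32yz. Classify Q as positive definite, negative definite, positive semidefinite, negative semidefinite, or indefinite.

The associated matrix is A = [[23, -22, 14], [-22, 18, -16], [14, -16, 7]].
Applying the same elementary operations to the rows and columns of A produces a congruent diagonal matrix with entries 23, -70/23, 5/7.
So there are 2 positive, 1 negative pivots.
Hence Q is indefinite.

indefinite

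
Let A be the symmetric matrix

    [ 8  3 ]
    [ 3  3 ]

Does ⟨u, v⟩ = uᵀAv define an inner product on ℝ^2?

Symmetric row and column elimination reduces A to a congruent diagonal form with pivots 8, 15/8.
Counting signs: 2 positive.
Hence Q is positive definite.
⟨·,·⟩ is an inner product exactly when A is positive definite.

yes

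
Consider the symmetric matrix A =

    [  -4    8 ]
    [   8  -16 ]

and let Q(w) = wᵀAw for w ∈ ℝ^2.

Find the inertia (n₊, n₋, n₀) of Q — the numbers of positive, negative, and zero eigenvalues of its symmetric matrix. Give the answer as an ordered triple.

(0, 1, 1)

Row-reducing A symmetrically gives the diagonal entries -4, 0.
So there are 1 negative, 1 zero pivots.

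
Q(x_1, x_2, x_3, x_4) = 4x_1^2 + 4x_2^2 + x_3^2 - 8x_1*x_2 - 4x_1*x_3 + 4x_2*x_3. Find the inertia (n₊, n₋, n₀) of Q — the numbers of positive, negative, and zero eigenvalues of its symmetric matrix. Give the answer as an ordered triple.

(1, 0, 3)

The associated matrix is A = [[4, -4, -2, 0], [-4, 4, 2, 0], [-2, 2, 1, 0], [0, 0, 0, 0]].
Applying the same elementary operations to the rows and columns of A produces a congruent diagonal matrix with entries 4, 0, 0, 0.
So there are 1 positive, 3 zero pivots.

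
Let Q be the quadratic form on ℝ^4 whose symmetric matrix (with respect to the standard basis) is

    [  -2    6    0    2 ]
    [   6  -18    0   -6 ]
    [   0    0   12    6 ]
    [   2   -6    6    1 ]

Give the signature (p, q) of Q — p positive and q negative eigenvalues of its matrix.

(1, 1)

Symmetric row and column elimination reduces A to a congruent diagonal form with pivots -2, 0, 12, 0.
So there are 1 positive, 1 negative, 2 zero pivots.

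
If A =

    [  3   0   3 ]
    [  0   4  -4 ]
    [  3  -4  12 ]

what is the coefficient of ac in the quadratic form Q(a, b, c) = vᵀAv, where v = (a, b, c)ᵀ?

6

The coefficient of ac is A[1,3] + A[3,1] = 2·3 = 6.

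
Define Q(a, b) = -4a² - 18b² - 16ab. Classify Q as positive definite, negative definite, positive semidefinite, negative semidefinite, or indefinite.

negative definite

The symmetric matrix of Q is [[-4, -8], [-8, -18]].
For the 2×2 matrix [[-4, -8], [-8, -18]]: det = -4·-18 − (-8)² = 8, trace = -22.
det > 0 so both eigenvalues share the sign of the trace; trace = -22 < 0 ⇒ both negative.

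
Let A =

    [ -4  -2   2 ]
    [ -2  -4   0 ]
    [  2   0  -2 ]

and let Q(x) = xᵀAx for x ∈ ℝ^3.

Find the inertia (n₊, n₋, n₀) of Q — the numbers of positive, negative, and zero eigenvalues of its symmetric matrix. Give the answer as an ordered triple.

Applying the same elementary operations to the rows and columns of A produces a congruent diagonal matrix with entries -4, -3, -2/3.
That gives 3 negative pivots.

(0, 3, 0)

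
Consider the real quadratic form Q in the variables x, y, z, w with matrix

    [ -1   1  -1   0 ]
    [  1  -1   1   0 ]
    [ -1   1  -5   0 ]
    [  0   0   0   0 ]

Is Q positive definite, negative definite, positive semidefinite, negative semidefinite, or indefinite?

negative semidefinite

Row-reducing A symmetrically gives the diagonal entries -1, 0, -4, 0.
So there are 2 negative, 2 zero pivots.
Hence Q is negative semidefinite.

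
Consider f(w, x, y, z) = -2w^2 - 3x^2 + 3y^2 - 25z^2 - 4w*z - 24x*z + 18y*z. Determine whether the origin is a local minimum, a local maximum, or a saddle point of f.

The Hessian at the origin is H = [[-4, 0, 0, -4], [0, -6, 0, -24], [0, 0, 6, 18], [-4, -24, 18, -50]].
Row-reducing H symmetrically gives the diagonal entries -4, -6, 6, -4.
That gives 1 positive, 3 negative pivots.
H is indefinite, so the origin is a saddle point.

saddle point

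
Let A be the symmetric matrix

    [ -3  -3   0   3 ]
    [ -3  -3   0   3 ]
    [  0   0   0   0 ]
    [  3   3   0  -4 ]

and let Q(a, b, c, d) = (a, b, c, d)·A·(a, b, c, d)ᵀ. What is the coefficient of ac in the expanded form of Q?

0

The coefficient of ac is A[1,3] + A[3,1] = 2·0 = 0.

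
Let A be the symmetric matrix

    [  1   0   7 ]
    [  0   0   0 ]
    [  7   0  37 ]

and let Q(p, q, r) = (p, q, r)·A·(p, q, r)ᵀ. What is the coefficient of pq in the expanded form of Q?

The coefficient of pq is A[1,2] + A[2,1] = 2·0 = 0.

0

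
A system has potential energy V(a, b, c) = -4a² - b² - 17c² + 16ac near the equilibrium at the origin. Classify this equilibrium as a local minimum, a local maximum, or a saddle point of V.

The Hessian at the origin is H = [[-8, 0, 16], [0, -2, 0], [16, 0, -34]].
Symmetric row and column elimination reduces H to a congruent diagonal form with pivots -8, -2, -2.
So there are 3 negative pivots.
H is negative definite, so the origin is a strict local maximum.

local maximum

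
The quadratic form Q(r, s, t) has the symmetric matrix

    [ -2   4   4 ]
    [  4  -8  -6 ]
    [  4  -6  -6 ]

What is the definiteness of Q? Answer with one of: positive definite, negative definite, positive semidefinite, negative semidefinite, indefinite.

indefinite

A is congruent to a diagonal matrix with 1 positive, 2 negative and 0 zero entries, so Q is indefinite.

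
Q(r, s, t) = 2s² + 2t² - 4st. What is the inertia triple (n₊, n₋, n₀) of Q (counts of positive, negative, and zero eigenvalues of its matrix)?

(1, 0, 2)

The associated matrix is A = [[0, 0, 0], [0, 2, -2], [0, -2, 2]].
Row-reducing A symmetrically gives the diagonal entries 0, 2, 0.
So there are 1 positive, 2 zero pivots.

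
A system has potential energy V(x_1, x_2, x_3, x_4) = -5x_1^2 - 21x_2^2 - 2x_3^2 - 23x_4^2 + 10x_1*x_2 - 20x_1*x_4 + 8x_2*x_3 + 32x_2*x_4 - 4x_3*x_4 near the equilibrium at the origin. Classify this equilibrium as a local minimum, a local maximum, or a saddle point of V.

The Hessian at the origin is H = [[-10, 10, 0, -20], [10, -42, 8, 32], [0, 8, -4, -4], [-20, 32, -4, -46]].
Applying the same elementary operations to the rows and columns of H produces a congruent diagonal matrix with entries -10, -32, -2, -1.
So there are 4 negative pivots.
H is negative definite, so the origin is a strict local maximum.

local maximum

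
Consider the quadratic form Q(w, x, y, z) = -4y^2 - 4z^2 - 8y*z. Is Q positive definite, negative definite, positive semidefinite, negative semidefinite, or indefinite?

The associated matrix is A = [[0, 0, 0, 0], [0, 0, 0, 0], [0, 0, -4, -4], [0, 0, -4, -4]].
Applying the same elementary operations to the rows and columns of A produces a congruent diagonal matrix with entries 0, 0, -4, 0.
That gives 1 negative, 3 zero pivots.
Hence Q is negative semidefinite.

negative semidefinite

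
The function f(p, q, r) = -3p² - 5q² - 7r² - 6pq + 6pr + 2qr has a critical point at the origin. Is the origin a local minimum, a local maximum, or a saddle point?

The Hessian at the origin is H = [[-6, -6, 6], [-6, -10, 2], [6, 2, -14]].
Row-reducing H symmetrically gives the diagonal entries -6, -4, -4.
Counting signs: 3 negative.
H is negative definite, so the origin is a strict local maximum.

local maximum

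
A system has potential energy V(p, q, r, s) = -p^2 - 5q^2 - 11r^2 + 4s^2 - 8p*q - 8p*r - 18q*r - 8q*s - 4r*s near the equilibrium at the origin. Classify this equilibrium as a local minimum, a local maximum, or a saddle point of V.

saddle point

The Hessian at the origin is H = [[-2, -8, -8, 0], [-8, -10, -18, -8], [-8, -18, -22, -4], [0, -8, -4, 8]].
An LDLᵀ factorisation of H has diagonal entries -2, 22, 12/11, 4.
That gives 3 positive, 1 negative pivots.
H is indefinite, so the origin is a saddle point.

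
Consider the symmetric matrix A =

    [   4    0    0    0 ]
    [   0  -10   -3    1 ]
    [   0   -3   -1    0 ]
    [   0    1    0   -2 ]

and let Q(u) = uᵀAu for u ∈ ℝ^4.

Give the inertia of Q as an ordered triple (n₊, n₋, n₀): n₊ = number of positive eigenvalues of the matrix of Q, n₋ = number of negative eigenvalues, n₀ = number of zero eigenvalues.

(1, 3, 0)

Applying the same elementary operations to the rows and columns of A produces a congruent diagonal matrix with entries 4, -10, -1/10, -1.
Counting signs: 1 positive, 3 negative.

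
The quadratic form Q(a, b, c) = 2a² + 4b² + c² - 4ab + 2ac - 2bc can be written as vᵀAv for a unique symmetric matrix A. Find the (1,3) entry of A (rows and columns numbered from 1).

1

The coefficient of a·c in Q is 2. For a symmetric A this equals A[1,3] + A[3,1] = 2·A[1,3].
So A[1,3] = 2/2 = 1.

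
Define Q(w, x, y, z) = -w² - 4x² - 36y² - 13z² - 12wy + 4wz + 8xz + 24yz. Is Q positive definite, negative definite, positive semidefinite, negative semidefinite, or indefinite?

Write A = [[-1, 0, -6, 2], [0, -4, 0, 4], [-6, 0, -36, 12], [2, 4, 12, -13]].
Symmetric row and column elimination reduces A to a congruent diagonal form with pivots -1, -4, 0, -5.
Counting signs: 3 negative, 1 zero.
Hence Q is negative semidefinite.

negative semidefinite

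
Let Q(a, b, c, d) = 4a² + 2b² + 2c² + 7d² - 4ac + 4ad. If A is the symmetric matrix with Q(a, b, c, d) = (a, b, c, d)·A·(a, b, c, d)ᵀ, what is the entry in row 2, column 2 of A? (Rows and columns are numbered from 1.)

The coefficient of b² in Q is 2, and that is exactly A[2,2].

2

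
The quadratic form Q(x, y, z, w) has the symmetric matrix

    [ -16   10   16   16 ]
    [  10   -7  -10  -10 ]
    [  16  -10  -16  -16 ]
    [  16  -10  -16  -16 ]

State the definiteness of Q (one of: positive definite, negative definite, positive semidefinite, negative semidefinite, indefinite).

negative semidefinite

Symmetric row and column elimination reduces A to a congruent diagonal form with pivots -16, -3/4, 0, 0.
Counting signs: 2 negative, 2 zero.
Hence Q is negative semidefinite.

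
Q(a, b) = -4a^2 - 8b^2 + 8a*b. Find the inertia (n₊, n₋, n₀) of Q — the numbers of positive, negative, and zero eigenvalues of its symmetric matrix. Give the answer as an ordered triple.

(0, 2, 0)

Write A = [[-4, 4], [4, -8]].
Row-reducing A symmetrically gives the diagonal entries -4, -4.
So there are 2 negative pivots.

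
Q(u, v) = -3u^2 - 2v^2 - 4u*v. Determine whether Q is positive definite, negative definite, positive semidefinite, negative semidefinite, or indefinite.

negative definite

The symmetric matrix of Q is [[-3, -2], [-2, -2]].
For the 2×2 matrix [[-3, -2], [-2, -2]]: det = -3·-2 − (-2)² = 2, trace = -5.
det > 0 so both eigenvalues share the sign of the trace; trace = -5 < 0 ⇒ both negative.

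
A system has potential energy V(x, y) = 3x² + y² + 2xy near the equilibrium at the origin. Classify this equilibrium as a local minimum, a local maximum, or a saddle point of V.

local minimum

The Hessian at the origin is H = [[6, 2], [2, 2]].
det H = 6·2 − (2)² = 8 > 0 and H[1,1] = 6 > 0, so H is positive definite.
Therefore the origin is a local minimum.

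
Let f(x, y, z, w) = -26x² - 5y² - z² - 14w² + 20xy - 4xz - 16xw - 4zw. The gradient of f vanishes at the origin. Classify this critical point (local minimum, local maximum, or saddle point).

local maximum

The Hessian at the origin is H = [[-52, 20, -4, -16], [20, -10, 0, 0], [-4, 0, -2, -4], [-16, 0, -4, -28]].
Congruent diagonalization of H (simultaneous row and column reduction) yields pivots -52, -30/13, -2/3, -4.
That gives 4 negative pivots.
H is negative definite, so the origin is a strict local maximum.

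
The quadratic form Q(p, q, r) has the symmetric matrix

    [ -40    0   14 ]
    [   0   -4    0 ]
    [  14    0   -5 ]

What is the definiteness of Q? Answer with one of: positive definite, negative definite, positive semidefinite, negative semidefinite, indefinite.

negative definite

Leading principal minors: Δ_1 = -40, Δ_2 = 160, Δ_3 = -16.
The signs alternate starting with Δ_1 < 0, so by Sylvester's criterion Q is negative definite.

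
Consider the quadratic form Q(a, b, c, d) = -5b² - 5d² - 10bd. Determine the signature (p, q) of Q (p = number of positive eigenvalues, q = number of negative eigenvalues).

The symmetric matrix is A = [[0, 0, 0, 0], [0, -5, 0, -5], [0, 0, 0, 0], [0, -5, 0, -5]].
Row-reducing A symmetrically gives the diagonal entries 0, -5, 0, 0.
Counting signs: 1 negative, 3 zero.

(0, 1)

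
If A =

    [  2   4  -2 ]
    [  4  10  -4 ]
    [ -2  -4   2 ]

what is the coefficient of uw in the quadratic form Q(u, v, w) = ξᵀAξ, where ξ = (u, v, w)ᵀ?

The coefficient of uw is A[1,3] + A[3,1] = 2·(-2) = -4.

-4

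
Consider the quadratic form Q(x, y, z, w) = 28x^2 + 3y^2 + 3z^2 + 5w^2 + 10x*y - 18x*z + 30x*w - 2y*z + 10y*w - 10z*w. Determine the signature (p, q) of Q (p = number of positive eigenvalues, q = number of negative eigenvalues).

(3, 1)

The associated matrix is A = [[28, 5, -9, 15], [5, 3, -1, 5], [-9, -1, 3, -5], [15, 5, -5, 5]].
Symmetric row and column elimination reduces A to a congruent diagonal form with pivots 28, 59/28, -4/59, 5.
So there are 3 positive, 1 negative pivots.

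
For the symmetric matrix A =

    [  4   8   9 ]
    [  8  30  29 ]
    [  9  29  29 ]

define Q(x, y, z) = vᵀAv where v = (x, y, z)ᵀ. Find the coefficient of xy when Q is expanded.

16

The coefficient of xy is A[1,2] + A[2,1] = 2·8 = 16.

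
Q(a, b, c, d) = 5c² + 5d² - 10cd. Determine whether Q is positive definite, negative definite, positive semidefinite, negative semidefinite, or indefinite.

positive semidefinite

The associated matrix is A = [[0, 0, 0, 0], [0, 0, 0, 0], [0, 0, 5, -5], [0, 0, -5, 5]].
Symmetric row and column elimination reduces A to a congruent diagonal form with pivots 0, 0, 5, 0.
That gives 1 positive, 3 zero pivots.
Hence Q is positive semidefinite.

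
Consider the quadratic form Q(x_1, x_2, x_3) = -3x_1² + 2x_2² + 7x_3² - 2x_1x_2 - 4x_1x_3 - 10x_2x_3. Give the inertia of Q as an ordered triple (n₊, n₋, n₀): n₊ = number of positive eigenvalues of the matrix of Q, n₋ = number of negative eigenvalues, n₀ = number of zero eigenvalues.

The associated matrix is A = [[-3, -1, -2], [-1, 2, -5], [-2, -5, 7]].
Row-reducing A symmetrically gives the diagonal entries -3, 7/3, 2/7.
Counting signs: 2 positive, 1 negative.

(2, 1, 0)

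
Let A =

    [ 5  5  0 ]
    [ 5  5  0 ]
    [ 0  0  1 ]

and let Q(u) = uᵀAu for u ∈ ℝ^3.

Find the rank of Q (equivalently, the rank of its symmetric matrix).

Symmetric row and column elimination reduces A to a congruent diagonal form with pivots 5, 0, 1.
Counting signs: 2 positive, 1 zero.
The rank is the number of nonzero pivots: 2.

2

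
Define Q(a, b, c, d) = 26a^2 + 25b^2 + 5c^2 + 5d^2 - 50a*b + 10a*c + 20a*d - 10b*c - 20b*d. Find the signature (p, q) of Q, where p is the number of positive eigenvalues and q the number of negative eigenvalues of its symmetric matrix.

The symmetric matrix is A = [[26, -25, 5, 10], [-25, 25, -5, -10], [5, -5, 5, 0], [10, -10, 0, 5]].
Row-reducing A symmetrically gives the diagonal entries 26, 25/26, 4, 0.
So there are 3 positive, 1 zero pivots.

(3, 0)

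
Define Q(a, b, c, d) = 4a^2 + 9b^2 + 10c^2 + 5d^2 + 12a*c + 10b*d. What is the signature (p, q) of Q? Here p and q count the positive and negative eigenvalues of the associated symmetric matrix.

(4, 0)

The associated matrix is A = [[4, 0, 6, 0], [0, 9, 0, 5], [6, 0, 10, 0], [0, 5, 0, 5]].
Symmetric row and column elimination reduces A to a congruent diagonal form with pivots 4, 9, 1, 20/9.
That gives 4 positive pivots.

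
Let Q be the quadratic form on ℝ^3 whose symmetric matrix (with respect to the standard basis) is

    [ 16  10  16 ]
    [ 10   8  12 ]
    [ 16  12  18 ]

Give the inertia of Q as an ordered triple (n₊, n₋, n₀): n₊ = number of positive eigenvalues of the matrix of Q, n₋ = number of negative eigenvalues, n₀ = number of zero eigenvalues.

(2, 1, 0)

Row-reducing A symmetrically gives the diagonal entries 16, 7/4, -2/7.
Counting signs: 2 positive, 1 negative.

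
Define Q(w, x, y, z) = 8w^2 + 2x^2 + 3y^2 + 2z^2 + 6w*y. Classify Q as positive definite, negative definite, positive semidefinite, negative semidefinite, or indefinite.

positive definite

The associated matrix is A = [[8, 0, 3, 0], [0, 2, 0, 0], [3, 0, 3, 0], [0, 0, 0, 2]].
Row-reducing A symmetrically gives the diagonal entries 8, 2, 15/8, 2.
Counting signs: 4 positive.
Hence Q is positive definite.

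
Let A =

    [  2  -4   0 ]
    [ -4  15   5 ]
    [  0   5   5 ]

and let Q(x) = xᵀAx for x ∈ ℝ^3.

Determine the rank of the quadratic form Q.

3

Congruent diagonalization of A (simultaneous row and column reduction) yields pivots 2, 7, 10/7.
Counting signs: 3 positive.
The rank is the number of nonzero pivots: 3.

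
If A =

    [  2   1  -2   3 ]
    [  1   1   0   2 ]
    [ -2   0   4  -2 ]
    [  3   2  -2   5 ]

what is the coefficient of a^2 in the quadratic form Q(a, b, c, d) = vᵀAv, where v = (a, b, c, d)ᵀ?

The coefficient of a^2 is the diagonal entry A[1,1] = 2.

2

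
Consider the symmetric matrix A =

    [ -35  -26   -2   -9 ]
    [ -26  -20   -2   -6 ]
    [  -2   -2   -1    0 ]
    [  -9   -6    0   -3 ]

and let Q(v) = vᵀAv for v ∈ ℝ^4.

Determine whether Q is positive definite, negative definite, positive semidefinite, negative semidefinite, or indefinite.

Row-reducing A symmetrically gives the diagonal entries -35, -24/35, -1/2, 0.
Counting signs: 3 negative, 1 zero.
Hence Q is negative semidefinite.

negative semidefinite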